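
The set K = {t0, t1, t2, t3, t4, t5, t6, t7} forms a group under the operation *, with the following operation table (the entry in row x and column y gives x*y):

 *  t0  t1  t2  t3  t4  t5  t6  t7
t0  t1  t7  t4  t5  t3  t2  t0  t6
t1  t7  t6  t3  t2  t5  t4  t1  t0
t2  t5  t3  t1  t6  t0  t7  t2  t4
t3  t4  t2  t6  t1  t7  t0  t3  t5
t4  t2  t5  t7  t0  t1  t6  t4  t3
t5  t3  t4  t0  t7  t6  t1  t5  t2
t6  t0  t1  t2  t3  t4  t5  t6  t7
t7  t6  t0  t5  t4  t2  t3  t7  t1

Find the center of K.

{t1, t6}

An element z is central iff its row equals its column in the table.
For t5: t5*t0 = t3 ≠ t2 = t0*t5, so t5 ∉ Z.
Checking each element this way leaves Z(K) = {t1, t6}.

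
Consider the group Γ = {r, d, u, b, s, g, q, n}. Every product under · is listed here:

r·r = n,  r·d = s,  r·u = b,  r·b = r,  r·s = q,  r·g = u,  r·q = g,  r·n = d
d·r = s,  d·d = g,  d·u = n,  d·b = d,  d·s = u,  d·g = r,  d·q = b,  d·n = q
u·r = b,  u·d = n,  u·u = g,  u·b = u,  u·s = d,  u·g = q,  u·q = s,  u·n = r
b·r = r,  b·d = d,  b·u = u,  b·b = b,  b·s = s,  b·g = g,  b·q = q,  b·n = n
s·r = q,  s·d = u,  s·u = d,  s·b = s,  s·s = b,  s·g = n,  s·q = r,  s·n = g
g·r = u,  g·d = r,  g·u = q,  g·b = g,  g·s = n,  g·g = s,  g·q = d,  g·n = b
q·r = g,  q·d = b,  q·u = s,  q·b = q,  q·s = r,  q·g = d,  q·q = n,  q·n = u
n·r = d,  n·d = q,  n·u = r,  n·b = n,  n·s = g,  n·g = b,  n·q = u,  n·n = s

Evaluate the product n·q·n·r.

n·q = u
u·n = r
r·r = n
(Structurally, Γ here is isomorphic to the cyclic group Z_8.)

n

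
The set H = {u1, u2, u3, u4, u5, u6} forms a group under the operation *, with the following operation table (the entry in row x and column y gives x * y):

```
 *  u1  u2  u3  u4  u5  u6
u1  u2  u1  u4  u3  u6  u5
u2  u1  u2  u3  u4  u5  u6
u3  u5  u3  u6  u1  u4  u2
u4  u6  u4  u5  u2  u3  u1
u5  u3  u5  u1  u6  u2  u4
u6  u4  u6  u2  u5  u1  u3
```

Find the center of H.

{u2}

An element z is central iff its row equals its column in the table.
For u3: u3 * u1 = u5 ≠ u4 = u1 * u3, so u3 ∉ Z.
Checking each element this way leaves Z(H) = {u2}.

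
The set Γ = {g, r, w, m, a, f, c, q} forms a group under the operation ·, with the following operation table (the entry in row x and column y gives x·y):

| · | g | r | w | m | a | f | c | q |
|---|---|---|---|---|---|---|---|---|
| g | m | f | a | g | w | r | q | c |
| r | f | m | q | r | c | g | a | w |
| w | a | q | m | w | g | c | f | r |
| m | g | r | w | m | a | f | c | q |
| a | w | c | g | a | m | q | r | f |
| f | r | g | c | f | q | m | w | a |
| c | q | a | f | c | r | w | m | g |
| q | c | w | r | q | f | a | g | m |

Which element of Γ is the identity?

The identity e satisfies e·x = x for all x, so its row in the table reproduces the column headers.
Row m reads: g, r, w, m, a, f, c, q — exactly the header order. So m is the identity.
(Structurally, Γ here is isomorphic to the elementary abelian group (Z_2)^3.)

m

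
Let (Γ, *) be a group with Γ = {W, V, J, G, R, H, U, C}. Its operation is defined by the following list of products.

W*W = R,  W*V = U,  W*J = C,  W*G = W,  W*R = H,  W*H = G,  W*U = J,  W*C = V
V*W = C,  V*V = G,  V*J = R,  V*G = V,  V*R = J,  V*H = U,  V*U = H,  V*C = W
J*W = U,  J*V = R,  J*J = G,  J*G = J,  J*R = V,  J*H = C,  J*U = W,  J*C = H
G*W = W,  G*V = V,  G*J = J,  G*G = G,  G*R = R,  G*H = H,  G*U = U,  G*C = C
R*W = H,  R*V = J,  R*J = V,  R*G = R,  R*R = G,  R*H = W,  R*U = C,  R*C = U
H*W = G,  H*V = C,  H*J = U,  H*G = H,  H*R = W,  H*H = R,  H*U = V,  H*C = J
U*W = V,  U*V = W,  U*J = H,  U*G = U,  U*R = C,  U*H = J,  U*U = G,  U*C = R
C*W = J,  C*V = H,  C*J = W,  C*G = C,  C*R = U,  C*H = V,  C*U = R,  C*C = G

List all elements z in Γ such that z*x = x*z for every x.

An element z is central iff its row equals its column in the table.
For J: J*H = C ≠ U = H*J, so J ∉ Z.
Checking each element this way leaves Z(Γ) = {G, R}.

{G, R}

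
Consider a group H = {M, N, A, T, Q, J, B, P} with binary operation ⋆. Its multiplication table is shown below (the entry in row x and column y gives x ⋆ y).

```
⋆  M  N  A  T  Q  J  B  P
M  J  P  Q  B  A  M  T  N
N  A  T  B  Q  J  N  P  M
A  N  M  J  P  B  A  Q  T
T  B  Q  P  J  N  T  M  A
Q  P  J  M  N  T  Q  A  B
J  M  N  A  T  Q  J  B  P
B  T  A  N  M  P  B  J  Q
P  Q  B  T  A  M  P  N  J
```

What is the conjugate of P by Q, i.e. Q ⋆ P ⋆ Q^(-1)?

A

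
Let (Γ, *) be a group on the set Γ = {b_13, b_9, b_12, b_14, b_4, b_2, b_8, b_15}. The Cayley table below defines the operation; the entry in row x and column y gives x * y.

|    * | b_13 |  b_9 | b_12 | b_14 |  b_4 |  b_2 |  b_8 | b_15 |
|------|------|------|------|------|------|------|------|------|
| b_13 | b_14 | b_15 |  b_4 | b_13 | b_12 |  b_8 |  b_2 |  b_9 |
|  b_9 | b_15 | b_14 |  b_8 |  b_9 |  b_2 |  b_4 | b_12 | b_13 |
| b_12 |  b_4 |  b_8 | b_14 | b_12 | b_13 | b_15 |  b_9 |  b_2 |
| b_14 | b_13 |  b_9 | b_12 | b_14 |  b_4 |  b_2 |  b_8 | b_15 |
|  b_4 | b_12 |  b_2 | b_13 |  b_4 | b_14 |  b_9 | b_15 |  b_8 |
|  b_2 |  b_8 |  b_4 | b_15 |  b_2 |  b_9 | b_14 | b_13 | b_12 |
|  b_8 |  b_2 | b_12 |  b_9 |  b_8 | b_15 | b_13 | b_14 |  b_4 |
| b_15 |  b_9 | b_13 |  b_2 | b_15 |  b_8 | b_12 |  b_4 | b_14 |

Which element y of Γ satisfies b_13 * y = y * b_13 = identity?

b_13

First locate the identity: row b_14 matches the header, so b_14 is the identity.
Scan row b_13 for b_14: b_13 * b_13 = b_14. Hence b_13^(-1) = b_13.
(Structurally, Γ here is isomorphic to the elementary abelian group (Z_2)^3.)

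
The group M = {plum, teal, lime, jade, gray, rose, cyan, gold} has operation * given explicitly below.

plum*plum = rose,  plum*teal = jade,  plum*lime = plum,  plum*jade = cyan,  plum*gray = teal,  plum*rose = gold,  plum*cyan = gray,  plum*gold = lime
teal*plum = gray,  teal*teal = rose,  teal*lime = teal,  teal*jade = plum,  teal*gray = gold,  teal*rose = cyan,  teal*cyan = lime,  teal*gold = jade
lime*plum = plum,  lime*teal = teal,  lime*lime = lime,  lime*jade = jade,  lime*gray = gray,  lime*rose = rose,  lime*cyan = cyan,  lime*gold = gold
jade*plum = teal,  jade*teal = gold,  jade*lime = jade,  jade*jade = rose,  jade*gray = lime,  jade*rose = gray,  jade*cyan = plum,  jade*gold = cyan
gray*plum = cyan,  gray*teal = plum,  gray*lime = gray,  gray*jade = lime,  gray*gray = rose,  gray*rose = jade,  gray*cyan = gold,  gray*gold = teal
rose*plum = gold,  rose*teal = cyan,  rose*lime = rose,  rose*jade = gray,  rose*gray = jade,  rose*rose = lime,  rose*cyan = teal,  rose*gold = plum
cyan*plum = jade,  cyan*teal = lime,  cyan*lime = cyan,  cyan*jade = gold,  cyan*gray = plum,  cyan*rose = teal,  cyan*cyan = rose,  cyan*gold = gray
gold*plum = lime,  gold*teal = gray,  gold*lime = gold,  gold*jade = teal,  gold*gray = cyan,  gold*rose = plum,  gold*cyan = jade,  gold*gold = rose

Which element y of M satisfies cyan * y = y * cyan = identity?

First locate the identity: row lime matches the header, so lime is the identity.
Scan row cyan for lime: cyan * teal = lime. Hence cyan^(-1) = teal.
(Structurally, M here is isomorphic to the quaternion group Q_8.)

teal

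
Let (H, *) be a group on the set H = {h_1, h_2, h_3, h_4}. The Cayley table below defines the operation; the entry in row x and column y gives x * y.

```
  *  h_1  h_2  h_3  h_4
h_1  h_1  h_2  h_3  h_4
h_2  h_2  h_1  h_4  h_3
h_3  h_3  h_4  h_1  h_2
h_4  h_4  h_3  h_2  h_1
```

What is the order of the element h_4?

2

The identity element is h_1 (its row matches the header).
h_4^1 = h_4
h_4^2 = h_4 * h_4 = h_1
The first power of h_4 equal to the identity is h_4^2, so ord(h_4) = 2.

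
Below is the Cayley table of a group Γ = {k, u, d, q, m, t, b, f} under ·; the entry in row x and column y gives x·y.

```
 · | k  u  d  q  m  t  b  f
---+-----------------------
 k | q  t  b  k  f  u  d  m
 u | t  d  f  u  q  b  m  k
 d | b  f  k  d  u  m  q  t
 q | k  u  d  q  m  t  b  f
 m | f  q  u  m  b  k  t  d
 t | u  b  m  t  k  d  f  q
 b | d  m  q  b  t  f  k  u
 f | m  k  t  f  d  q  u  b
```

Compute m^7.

m^1 = m
m^2 = m·m = b
m^3 = b·m = t
m^4 = t·m = k
m^5 = k·m = f
m^6 = f·m = d
m^7 = d·m = u

u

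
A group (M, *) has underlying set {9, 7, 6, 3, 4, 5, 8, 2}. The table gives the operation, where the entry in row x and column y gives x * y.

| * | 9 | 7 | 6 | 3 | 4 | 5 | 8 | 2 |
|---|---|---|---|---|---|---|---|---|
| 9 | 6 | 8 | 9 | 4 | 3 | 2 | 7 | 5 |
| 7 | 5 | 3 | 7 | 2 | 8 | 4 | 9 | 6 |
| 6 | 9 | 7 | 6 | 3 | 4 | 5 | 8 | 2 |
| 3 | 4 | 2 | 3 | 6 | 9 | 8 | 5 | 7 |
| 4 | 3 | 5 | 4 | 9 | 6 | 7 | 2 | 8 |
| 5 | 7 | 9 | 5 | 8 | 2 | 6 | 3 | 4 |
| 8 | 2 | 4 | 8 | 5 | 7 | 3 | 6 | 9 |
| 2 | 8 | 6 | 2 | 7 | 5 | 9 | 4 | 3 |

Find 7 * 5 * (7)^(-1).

8

The identity is 6. In row 7, the entry 6 sits in column 2, so 7^(-1) = 2.
7 * 5 = 4
4 * 2 = 8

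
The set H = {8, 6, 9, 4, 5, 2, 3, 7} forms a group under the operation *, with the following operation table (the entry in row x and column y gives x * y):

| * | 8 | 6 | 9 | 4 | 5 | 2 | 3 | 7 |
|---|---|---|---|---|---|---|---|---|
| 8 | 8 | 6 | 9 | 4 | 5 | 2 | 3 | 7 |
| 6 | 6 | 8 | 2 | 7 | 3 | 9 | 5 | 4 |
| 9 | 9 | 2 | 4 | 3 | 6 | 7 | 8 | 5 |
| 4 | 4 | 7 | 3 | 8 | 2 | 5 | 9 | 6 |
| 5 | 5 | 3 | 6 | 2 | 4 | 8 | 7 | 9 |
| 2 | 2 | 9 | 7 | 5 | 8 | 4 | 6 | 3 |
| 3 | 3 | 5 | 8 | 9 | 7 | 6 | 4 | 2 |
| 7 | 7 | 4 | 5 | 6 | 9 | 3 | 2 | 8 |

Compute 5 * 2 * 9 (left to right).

9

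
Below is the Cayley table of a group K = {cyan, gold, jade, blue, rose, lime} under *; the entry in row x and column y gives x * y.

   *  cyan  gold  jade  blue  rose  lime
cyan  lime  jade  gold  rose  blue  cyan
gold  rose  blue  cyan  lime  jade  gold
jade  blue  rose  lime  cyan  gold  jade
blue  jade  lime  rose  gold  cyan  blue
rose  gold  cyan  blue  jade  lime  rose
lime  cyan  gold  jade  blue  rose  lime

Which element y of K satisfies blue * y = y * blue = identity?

gold

First locate the identity: row lime matches the header, so lime is the identity.
Scan row blue for lime: blue * gold = lime. Hence blue^(-1) = gold.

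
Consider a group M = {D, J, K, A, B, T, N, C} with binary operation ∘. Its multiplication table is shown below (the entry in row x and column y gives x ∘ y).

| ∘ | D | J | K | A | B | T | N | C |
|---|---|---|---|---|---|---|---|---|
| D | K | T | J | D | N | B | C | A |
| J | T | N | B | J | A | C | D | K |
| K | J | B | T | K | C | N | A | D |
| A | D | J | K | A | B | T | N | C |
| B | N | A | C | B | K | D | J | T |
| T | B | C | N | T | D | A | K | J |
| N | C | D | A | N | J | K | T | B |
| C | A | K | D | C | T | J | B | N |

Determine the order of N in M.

The identity element is A (its row matches the header).
N^1 = N
N^2 = N ∘ N = T
N^3 = T ∘ N = K
N^4 = K ∘ N = A
The first power of N equal to the identity is N^4, so ord(N) = 4.

4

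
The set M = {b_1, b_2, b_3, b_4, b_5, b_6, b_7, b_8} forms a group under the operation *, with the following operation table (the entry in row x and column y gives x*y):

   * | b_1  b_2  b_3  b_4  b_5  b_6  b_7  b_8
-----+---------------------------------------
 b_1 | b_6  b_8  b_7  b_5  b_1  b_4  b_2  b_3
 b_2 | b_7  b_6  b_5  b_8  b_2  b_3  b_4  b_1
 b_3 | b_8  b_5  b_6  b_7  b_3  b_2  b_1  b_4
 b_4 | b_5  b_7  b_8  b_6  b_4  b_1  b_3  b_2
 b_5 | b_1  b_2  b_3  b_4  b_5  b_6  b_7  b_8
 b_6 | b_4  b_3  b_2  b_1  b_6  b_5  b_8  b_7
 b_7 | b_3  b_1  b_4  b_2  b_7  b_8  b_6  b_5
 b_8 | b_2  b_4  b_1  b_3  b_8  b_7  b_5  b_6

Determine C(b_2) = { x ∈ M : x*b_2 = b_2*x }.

Compare row b_2 with column b_2 entry by entry.
b_6*b_2 = b_3 = b_2*b_6, so b_6 commutes with b_2.
b_7*b_2 = b_1 but b_2*b_7 = b_4, so b_7 does not.
Collecting the elements that commute with b_2: C(b_2) = {b_2, b_3, b_5, b_6}.

{b_2, b_3, b_5, b_6}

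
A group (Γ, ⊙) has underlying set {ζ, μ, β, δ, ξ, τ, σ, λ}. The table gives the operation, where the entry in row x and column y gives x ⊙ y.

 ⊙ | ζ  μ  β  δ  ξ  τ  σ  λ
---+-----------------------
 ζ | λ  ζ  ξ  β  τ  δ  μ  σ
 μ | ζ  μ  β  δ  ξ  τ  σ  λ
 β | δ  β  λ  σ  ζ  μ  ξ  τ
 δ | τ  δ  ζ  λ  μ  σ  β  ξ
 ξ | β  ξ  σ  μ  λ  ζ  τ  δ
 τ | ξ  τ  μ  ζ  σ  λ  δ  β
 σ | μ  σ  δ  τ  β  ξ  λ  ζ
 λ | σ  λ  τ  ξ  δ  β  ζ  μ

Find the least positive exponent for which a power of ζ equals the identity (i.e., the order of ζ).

The identity element is μ (its row matches the header).
ζ^1 = ζ
ζ^2 = ζ ⊙ ζ = λ
ζ^3 = λ ⊙ ζ = σ
ζ^4 = σ ⊙ ζ = μ
The first power of ζ equal to the identity is ζ^4, so ord(ζ) = 4.

4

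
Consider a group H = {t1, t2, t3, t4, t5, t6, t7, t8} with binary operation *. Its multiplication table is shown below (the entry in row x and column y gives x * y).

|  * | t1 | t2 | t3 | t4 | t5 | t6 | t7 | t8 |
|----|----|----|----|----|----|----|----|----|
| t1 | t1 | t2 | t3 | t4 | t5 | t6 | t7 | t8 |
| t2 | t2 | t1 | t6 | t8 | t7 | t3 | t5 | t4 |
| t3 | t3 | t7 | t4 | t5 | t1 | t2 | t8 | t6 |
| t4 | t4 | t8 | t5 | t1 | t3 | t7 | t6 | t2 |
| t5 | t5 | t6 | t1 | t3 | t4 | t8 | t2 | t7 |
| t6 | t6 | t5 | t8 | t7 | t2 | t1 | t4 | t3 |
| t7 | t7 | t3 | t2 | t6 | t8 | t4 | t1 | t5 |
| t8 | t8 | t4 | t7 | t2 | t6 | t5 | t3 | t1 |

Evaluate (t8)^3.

t8^1 = t8
t8^2 = t8 * t8 = t1
t8^3 = t1 * t8 = t8
(Structurally, H here is isomorphic to the dihedral group D_4.)

t8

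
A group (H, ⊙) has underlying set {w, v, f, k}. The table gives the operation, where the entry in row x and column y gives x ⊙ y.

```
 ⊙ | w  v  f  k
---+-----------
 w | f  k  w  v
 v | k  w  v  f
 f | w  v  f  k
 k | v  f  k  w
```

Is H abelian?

Yes

Check whether the table is symmetric across its main diagonal.
Every entry (row x, col y) equals the entry (row y, col x), so H is abelian.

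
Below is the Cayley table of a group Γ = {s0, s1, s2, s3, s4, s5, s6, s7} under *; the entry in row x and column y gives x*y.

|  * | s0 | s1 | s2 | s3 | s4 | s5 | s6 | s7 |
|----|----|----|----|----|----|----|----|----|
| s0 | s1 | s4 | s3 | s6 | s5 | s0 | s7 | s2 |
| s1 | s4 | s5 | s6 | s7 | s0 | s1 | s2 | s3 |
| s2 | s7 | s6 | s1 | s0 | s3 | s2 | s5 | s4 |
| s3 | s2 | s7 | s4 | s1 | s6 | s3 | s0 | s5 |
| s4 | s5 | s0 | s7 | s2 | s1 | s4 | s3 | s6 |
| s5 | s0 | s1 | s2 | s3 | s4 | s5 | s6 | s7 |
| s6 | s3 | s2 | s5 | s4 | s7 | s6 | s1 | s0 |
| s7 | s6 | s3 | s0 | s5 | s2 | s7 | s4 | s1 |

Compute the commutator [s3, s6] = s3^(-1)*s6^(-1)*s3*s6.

Identity is s5; from the table s3^(-1) = s7 and s6^(-1) = s2.
s7*s2 = s0
s0*s3 = s6
s6*s6 = s1

s1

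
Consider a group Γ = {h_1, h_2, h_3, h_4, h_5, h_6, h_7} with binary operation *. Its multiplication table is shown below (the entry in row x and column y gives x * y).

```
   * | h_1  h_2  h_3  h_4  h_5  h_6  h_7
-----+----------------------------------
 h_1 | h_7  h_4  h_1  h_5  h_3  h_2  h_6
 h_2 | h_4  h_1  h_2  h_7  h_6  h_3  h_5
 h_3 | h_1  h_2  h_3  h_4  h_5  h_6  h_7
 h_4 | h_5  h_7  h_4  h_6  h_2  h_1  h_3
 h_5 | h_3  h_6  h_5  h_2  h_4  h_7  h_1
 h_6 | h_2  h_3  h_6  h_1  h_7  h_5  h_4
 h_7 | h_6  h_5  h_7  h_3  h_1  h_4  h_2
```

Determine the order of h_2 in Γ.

The identity element is h_3 (its row matches the header).
h_2^1 = h_2
h_2^2 = h_2 * h_2 = h_1
h_2^3 = h_1 * h_2 = h_4
h_2^4 = h_4 * h_2 = h_7
h_2^5 = h_7 * h_2 = h_5
h_2^6 = h_5 * h_2 = h_6
h_2^7 = h_6 * h_2 = h_3
The first power of h_2 equal to the identity is h_2^7, so ord(h_2) = 7.

7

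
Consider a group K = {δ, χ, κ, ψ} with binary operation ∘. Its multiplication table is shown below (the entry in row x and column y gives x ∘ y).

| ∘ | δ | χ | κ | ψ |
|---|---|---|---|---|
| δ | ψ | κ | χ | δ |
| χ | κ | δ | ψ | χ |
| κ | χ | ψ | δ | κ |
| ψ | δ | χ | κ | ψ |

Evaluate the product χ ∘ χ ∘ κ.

χ

χ ∘ χ = δ
δ ∘ κ = χ
(Structurally, K here is isomorphic to the cyclic group Z_4.)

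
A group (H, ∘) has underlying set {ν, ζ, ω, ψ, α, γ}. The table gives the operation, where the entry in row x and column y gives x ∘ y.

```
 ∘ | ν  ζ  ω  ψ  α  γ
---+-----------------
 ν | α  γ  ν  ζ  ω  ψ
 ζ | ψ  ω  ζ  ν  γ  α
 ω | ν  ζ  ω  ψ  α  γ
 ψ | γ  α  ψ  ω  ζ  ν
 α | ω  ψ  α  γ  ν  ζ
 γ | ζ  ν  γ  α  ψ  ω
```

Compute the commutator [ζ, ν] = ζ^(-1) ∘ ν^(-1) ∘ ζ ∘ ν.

α

Identity is ω; from the table ζ^(-1) = ζ and ν^(-1) = α.
ζ ∘ α = γ
γ ∘ ζ = ν
ν ∘ ν = α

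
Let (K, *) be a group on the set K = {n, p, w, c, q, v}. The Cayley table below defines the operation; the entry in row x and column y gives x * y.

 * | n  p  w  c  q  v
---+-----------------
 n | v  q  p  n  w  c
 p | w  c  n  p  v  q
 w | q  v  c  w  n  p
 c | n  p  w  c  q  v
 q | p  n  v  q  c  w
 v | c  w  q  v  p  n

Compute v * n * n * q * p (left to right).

v * n = c
c * n = n
n * q = w
w * p = v

v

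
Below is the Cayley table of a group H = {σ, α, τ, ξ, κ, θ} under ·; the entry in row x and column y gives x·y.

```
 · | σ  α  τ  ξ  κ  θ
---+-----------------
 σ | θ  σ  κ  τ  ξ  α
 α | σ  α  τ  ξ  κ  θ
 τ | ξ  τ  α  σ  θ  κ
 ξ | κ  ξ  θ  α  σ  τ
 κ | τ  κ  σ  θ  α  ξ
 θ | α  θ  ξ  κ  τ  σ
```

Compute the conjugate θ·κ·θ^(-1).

The identity is α. In row θ, the entry α sits in column σ, so θ^(-1) = σ.
θ·κ = τ
τ·σ = ξ
(Structurally, H here is isomorphic to the symmetric group S_3.)

ξ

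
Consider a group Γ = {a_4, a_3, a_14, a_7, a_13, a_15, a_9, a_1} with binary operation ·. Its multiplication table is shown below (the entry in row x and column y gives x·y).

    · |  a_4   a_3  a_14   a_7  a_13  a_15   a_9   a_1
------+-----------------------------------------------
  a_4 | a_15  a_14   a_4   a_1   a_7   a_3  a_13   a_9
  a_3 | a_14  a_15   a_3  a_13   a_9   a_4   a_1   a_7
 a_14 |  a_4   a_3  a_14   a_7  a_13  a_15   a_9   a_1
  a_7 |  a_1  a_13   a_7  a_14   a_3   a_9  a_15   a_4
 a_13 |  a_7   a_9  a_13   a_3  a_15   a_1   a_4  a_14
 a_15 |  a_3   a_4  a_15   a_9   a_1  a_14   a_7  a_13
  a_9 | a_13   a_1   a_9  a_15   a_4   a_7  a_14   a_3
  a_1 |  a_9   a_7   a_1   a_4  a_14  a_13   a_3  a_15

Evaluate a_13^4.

a_13^1 = a_13
a_13^2 = a_13·a_13 = a_15
a_13^3 = a_15·a_13 = a_1
a_13^4 = a_1·a_13 = a_14

a_14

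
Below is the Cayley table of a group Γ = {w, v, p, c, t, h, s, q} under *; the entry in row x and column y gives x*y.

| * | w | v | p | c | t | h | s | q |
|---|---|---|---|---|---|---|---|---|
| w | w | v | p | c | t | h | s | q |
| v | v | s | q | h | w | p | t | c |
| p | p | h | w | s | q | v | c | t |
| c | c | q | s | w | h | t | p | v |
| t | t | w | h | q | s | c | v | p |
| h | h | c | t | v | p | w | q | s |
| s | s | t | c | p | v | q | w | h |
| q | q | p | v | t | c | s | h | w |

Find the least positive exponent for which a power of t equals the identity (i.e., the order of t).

4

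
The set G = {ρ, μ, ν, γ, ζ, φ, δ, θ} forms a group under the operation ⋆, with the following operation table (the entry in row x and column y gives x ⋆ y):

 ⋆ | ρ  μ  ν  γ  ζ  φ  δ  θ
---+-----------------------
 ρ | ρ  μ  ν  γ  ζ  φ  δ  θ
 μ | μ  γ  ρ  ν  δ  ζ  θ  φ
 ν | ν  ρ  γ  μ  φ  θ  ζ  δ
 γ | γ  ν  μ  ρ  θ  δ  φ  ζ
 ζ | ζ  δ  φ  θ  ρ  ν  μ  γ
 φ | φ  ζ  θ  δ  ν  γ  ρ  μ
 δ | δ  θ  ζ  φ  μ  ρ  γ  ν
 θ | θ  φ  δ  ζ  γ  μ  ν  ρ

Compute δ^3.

δ^1 = δ
δ^2 = δ ⋆ δ = γ
δ^3 = γ ⋆ δ = φ

φ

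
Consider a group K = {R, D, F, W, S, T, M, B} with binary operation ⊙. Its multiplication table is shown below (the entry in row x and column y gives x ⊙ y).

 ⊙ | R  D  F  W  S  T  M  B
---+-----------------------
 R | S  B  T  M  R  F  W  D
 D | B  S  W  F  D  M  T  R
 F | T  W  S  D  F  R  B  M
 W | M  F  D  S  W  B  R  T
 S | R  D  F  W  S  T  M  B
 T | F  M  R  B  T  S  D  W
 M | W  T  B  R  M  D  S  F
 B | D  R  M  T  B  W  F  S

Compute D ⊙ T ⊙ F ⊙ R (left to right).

D

D ⊙ T = M
M ⊙ F = B
B ⊙ R = D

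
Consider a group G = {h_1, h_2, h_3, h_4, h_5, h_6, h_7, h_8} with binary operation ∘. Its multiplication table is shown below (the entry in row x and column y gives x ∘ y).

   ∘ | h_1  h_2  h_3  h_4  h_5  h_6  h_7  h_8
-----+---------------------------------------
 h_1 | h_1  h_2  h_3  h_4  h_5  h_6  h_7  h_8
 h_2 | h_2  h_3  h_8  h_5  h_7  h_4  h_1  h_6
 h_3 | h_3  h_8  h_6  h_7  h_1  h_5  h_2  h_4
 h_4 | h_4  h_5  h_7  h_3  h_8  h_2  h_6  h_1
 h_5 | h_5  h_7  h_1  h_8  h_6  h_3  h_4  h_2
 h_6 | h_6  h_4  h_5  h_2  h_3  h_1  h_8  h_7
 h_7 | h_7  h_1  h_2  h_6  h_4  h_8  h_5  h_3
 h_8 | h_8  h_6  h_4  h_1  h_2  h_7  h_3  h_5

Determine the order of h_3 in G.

The identity element is h_1 (its row matches the header).
h_3^1 = h_3
h_3^2 = h_3 ∘ h_3 = h_6
h_3^3 = h_6 ∘ h_3 = h_5
h_3^4 = h_5 ∘ h_3 = h_1
The first power of h_3 equal to the identity is h_3^4, so ord(h_3) = 4.
(Structurally, G here is isomorphic to the cyclic group Z_8.)

4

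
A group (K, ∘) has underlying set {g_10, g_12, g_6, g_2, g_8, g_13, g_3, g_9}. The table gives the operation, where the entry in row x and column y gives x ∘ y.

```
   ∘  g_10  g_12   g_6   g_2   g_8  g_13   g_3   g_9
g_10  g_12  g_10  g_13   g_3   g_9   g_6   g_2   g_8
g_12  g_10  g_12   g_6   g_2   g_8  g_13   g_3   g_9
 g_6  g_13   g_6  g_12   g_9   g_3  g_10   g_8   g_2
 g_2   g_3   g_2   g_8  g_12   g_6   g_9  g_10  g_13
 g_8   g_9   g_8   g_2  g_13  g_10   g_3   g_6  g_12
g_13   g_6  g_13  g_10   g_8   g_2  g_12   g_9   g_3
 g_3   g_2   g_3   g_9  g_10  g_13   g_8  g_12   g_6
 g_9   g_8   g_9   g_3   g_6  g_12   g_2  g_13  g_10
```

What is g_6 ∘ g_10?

Read row g_6, column g_10: g_6 ∘ g_10 = g_13.
(Structurally, K here is isomorphic to the dihedral group D_4.)

g_13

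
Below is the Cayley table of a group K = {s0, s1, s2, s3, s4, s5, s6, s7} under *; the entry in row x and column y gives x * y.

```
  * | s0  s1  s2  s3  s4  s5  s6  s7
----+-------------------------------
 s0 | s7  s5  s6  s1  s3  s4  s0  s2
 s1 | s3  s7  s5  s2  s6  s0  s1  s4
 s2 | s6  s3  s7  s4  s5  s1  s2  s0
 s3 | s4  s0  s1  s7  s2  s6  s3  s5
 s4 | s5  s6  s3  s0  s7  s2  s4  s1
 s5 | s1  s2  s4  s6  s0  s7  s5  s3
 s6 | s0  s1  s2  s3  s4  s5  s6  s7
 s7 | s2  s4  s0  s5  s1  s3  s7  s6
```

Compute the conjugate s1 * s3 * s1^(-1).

The identity is s6. In row s1, the entry s6 sits in column s4, so s1^(-1) = s4.
s1 * s3 = s2
s2 * s4 = s5

s5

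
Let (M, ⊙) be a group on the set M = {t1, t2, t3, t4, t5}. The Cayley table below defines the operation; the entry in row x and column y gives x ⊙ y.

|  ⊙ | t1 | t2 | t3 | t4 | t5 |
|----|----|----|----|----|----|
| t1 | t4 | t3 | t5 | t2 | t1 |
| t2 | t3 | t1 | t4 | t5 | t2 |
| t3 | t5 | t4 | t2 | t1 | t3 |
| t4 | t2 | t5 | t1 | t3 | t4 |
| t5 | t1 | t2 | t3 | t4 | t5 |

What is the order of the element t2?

The identity element is t5 (its row matches the header).
t2^1 = t2
t2^2 = t2 ⊙ t2 = t1
t2^3 = t1 ⊙ t2 = t3
t2^4 = t3 ⊙ t2 = t4
t2^5 = t4 ⊙ t2 = t5
The first power of t2 equal to the identity is t2^5, so ord(t2) = 5.

5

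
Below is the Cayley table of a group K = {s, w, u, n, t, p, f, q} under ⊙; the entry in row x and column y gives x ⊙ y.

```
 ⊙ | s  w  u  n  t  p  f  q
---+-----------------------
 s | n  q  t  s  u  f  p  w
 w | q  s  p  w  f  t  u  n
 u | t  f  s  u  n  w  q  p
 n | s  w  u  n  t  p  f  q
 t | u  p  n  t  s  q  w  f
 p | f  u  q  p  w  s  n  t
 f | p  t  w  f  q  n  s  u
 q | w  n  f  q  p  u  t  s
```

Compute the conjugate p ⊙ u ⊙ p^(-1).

The identity is n. In row p, the entry n sits in column f, so p^(-1) = f.
p ⊙ u = q
q ⊙ f = t

t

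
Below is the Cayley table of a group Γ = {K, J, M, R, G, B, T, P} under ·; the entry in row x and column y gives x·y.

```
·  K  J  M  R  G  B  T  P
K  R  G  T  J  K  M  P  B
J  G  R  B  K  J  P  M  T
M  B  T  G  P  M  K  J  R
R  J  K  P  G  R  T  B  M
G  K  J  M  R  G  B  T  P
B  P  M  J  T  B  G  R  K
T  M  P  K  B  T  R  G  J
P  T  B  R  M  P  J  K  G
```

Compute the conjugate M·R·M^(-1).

The identity is G. In row M, the entry G sits in column M, so M^(-1) = M.
M·R = P
P·M = R

R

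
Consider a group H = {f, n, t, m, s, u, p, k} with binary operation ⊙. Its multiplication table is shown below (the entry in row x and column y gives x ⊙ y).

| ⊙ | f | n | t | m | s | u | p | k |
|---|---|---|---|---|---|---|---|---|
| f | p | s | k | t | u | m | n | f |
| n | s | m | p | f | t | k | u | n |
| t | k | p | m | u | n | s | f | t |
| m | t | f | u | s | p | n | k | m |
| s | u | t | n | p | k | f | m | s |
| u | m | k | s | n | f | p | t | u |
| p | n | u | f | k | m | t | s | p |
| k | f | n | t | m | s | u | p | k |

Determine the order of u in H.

8

The identity element is k (its row matches the header).
u^1 = u
u^2 = u ⊙ u = p
u^3 = p ⊙ u = t
u^4 = t ⊙ u = s
u^5 = s ⊙ u = f
u^6 = f ⊙ u = m
u^7 = m ⊙ u = n
u^8 = n ⊙ u = k
The first power of u equal to the identity is u^8, so ord(u) = 8.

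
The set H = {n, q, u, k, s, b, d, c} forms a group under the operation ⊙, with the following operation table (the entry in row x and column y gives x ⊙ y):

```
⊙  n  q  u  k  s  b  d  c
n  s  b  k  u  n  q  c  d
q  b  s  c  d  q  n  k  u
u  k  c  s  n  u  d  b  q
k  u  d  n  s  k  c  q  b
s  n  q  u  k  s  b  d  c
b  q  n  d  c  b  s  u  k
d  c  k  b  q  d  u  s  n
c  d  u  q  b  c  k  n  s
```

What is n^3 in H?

n^1 = n
n^2 = n ⊙ n = s
n^3 = s ⊙ n = n
(Structurally, H here is isomorphic to the elementary abelian group (Z_2)^3.)

n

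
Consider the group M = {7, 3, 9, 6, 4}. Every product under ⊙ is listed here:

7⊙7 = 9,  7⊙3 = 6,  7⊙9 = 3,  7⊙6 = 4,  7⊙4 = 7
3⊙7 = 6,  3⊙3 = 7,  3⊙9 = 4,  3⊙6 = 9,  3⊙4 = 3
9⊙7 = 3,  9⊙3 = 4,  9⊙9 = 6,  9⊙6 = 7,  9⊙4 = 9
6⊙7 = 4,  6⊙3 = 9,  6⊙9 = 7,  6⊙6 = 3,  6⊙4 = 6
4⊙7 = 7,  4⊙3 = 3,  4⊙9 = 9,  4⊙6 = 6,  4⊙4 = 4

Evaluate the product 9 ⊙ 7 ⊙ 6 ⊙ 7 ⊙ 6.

9

9 ⊙ 7 = 3
3 ⊙ 6 = 9
9 ⊙ 7 = 3
3 ⊙ 6 = 9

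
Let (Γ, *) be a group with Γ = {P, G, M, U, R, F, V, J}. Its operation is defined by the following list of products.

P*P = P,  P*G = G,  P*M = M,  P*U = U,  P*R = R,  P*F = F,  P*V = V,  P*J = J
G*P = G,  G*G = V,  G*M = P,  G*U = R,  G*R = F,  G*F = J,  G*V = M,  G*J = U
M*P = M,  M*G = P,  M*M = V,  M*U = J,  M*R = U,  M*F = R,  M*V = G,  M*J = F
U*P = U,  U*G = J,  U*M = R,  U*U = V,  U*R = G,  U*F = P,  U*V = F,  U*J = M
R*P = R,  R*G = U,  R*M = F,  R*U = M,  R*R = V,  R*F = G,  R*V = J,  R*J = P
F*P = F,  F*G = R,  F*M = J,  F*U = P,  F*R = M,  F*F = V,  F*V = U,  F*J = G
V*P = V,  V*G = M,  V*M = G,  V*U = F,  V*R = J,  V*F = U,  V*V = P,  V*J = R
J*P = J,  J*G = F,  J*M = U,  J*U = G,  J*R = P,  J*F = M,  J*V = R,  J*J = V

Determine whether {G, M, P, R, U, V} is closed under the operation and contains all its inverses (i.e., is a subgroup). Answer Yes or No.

V*R = J, which is not in {G, M, P, R, U, V}.
The subset is not closed under *, so it is not a subgroup.
(Structurally, Γ here is isomorphic to the quaternion group Q_8.)

No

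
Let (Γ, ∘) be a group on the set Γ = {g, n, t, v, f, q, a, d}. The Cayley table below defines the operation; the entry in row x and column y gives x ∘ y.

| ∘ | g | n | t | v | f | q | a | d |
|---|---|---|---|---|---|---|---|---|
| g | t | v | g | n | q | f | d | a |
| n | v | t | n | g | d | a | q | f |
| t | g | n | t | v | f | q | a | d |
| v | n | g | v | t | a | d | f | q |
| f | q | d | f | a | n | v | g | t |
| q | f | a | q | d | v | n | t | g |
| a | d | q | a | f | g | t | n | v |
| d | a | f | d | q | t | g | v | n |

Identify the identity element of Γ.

t

The identity e satisfies e ∘ x = x for all x, so its row in the table reproduces the column headers.
Row t reads: g, n, t, v, f, q, a, d — exactly the header order. So t is the identity.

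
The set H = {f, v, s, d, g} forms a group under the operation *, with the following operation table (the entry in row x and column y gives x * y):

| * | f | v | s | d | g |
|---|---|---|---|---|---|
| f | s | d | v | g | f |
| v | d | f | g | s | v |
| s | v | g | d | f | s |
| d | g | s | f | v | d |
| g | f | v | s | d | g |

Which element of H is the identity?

The identity e satisfies e * x = x for all x, so its row in the table reproduces the column headers.
Row g reads: f, v, s, d, g — exactly the header order. So g is the identity.

g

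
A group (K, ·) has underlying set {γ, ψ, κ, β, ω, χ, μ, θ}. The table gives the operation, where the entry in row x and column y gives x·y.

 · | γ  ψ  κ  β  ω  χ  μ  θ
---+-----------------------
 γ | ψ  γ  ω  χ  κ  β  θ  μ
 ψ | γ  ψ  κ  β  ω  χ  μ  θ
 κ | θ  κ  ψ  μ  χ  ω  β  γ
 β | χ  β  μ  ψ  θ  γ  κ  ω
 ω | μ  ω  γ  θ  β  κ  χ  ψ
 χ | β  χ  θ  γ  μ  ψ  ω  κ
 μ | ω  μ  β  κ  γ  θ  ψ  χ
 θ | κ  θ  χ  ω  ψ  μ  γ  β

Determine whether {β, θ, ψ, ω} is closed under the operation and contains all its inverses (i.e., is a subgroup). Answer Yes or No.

{β, θ, ψ, ω} contains the identity ψ.
Checking products: every product of two elements of {β, θ, ψ, ω} (read from the table) lies in {β, θ, ψ, ω}, so the set is closed.
In a finite group, a nonempty closed subset is a subgroup. So {β, θ, ψ, ω} ≤ K.

Yes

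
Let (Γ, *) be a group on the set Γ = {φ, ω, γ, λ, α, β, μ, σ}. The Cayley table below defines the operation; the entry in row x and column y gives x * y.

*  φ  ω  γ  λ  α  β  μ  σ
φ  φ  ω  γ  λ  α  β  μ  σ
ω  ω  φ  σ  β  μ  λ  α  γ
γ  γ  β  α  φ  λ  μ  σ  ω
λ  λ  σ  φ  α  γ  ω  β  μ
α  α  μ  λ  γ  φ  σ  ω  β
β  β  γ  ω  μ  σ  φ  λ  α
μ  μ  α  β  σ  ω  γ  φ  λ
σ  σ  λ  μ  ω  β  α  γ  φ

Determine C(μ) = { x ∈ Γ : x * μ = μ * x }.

{α, μ, φ, ω}

Compare row μ with column μ entry by entry.
ω * μ = α = μ * ω, so ω commutes with μ.
γ * μ = σ but μ * γ = β, so γ does not.
Collecting the elements that commute with μ: C(μ) = {α, μ, φ, ω}.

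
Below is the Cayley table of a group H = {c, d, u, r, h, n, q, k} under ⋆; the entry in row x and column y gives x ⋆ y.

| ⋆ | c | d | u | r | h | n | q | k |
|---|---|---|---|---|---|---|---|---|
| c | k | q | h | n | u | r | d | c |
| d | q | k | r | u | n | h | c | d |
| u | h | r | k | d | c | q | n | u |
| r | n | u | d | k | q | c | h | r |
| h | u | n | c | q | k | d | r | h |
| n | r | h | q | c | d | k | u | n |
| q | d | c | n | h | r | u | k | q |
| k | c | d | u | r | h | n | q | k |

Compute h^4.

k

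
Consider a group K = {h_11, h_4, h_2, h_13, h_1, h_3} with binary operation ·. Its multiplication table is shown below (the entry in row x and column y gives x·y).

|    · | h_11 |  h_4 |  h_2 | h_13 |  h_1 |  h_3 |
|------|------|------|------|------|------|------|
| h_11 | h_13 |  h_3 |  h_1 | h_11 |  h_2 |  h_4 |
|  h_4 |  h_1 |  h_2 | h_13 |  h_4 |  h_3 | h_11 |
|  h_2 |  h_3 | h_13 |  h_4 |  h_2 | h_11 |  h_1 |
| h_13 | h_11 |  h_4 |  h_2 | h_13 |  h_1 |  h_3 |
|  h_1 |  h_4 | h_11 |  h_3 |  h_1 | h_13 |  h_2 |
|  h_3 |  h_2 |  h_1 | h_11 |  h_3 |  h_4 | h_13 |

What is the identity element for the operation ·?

h_13

The identity e satisfies e·x = x for all x, so its row in the table reproduces the column headers.
Row h_13 reads: h_11, h_4, h_2, h_13, h_1, h_3 — exactly the header order. So h_13 is the identity.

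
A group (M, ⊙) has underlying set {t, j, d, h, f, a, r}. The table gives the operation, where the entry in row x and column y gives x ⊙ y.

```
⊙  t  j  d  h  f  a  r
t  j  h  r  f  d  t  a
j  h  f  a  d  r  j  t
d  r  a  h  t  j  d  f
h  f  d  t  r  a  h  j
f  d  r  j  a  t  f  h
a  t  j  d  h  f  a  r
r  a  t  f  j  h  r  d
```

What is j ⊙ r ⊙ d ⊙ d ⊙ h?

a

j ⊙ r = t
t ⊙ d = r
r ⊙ d = f
f ⊙ h = a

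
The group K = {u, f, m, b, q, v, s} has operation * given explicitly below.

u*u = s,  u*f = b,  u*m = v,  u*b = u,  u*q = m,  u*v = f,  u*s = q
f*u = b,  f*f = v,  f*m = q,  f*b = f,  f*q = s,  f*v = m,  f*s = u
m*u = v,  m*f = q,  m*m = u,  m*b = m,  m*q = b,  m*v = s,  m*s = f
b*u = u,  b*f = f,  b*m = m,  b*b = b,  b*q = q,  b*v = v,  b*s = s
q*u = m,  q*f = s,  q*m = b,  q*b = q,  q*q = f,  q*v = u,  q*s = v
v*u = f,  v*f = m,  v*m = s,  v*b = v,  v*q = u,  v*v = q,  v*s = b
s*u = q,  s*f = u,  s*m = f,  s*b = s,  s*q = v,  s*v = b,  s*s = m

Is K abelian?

Yes

Check whether the table is symmetric across its main diagonal.
Every entry (row x, col y) equals the entry (row y, col x), so K is abelian.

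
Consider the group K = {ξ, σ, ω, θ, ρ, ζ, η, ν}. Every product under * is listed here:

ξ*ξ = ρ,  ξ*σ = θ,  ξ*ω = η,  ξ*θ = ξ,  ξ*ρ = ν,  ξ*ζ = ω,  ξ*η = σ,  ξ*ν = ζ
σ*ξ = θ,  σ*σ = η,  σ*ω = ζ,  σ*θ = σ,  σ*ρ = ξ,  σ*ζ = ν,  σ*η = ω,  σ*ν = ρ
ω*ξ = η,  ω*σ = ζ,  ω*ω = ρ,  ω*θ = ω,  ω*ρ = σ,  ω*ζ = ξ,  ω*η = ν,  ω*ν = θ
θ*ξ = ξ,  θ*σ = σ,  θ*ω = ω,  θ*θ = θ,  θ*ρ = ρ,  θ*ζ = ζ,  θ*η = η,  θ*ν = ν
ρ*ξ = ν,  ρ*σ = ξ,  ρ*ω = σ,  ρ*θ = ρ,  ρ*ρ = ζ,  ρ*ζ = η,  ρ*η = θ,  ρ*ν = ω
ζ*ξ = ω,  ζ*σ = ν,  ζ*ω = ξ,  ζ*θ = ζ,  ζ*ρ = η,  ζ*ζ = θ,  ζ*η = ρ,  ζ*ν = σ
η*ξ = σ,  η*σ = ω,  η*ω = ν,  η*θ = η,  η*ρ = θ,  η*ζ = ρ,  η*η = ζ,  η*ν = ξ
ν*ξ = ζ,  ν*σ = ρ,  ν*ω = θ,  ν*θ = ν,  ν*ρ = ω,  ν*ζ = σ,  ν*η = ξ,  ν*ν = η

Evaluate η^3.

ρ

η^1 = η
η^2 = η * η = ζ
η^3 = ζ * η = ρ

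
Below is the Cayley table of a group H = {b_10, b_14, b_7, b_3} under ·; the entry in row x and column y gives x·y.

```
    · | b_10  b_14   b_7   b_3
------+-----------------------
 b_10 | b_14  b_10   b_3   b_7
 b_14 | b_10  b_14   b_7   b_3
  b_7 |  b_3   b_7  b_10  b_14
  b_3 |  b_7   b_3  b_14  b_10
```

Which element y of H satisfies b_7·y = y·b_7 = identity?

b_3

First locate the identity: row b_14 matches the header, so b_14 is the identity.
Scan row b_7 for b_14: b_7·b_3 = b_14. Hence b_7^(-1) = b_3.
(Structurally, H here is isomorphic to the cyclic group Z_4.)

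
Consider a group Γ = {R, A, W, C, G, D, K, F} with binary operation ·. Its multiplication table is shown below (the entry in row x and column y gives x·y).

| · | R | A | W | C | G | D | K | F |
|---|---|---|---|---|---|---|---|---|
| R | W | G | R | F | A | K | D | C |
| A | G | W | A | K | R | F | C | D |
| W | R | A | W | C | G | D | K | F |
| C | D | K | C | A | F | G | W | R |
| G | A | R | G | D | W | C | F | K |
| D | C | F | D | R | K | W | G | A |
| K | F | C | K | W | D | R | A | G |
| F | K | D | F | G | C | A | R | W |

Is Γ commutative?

No

C·R = D but R·C = F.
Since C and R do not commute, Γ is not abelian.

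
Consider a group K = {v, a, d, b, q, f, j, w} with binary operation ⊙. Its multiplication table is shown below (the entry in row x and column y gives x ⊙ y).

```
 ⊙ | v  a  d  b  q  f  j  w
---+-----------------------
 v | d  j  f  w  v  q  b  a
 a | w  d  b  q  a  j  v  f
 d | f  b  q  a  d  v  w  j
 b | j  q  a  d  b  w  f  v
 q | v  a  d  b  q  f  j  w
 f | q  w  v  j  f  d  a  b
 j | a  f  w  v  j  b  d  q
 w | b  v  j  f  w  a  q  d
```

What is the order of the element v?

The identity element is q (its row matches the header).
v^1 = v
v^2 = v ⊙ v = d
v^3 = d ⊙ v = f
v^4 = f ⊙ v = q
The first power of v equal to the identity is v^4, so ord(v) = 4.
(Structurally, K here is isomorphic to the quaternion group Q_8.)

4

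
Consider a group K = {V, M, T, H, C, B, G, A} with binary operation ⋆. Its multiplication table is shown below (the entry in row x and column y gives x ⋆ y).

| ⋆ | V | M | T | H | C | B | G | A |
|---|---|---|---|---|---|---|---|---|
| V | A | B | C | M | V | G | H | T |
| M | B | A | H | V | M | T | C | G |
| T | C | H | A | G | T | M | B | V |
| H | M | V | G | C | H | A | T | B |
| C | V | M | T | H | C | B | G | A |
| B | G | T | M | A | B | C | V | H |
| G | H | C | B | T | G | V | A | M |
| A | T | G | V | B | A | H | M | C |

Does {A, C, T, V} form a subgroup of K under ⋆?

Yes

{A, C, T, V} contains the identity C.
Checking products: every product of two elements of {A, C, T, V} (read from the table) lies in {A, C, T, V}, so the set is closed.
In a finite group, a nonempty closed subset is a subgroup. So {A, C, T, V} ≤ K.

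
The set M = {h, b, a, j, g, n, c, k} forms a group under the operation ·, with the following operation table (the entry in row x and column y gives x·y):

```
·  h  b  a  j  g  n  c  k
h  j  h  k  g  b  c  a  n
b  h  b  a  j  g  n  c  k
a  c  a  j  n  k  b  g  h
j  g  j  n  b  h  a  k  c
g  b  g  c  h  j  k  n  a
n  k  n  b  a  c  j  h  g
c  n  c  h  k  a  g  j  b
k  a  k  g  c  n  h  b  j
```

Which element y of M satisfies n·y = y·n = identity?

First locate the identity: row b matches the header, so b is the identity.
Scan row n for b: n·a = b. Hence n^(-1) = a.

a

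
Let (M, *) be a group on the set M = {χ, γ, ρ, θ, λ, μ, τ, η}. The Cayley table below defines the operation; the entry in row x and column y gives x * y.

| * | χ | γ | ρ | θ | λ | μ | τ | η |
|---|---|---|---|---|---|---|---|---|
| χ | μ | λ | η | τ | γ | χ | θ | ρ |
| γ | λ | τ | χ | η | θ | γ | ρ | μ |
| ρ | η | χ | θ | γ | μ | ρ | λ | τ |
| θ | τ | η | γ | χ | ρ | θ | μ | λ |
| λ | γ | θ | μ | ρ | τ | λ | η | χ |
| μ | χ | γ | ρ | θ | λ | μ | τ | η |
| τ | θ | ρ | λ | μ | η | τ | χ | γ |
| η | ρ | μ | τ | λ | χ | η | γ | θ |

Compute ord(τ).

The identity element is μ (its row matches the header).
τ^1 = τ
τ^2 = τ * τ = χ
τ^3 = χ * τ = θ
τ^4 = θ * τ = μ
The first power of τ equal to the identity is τ^4, so ord(τ) = 4.

4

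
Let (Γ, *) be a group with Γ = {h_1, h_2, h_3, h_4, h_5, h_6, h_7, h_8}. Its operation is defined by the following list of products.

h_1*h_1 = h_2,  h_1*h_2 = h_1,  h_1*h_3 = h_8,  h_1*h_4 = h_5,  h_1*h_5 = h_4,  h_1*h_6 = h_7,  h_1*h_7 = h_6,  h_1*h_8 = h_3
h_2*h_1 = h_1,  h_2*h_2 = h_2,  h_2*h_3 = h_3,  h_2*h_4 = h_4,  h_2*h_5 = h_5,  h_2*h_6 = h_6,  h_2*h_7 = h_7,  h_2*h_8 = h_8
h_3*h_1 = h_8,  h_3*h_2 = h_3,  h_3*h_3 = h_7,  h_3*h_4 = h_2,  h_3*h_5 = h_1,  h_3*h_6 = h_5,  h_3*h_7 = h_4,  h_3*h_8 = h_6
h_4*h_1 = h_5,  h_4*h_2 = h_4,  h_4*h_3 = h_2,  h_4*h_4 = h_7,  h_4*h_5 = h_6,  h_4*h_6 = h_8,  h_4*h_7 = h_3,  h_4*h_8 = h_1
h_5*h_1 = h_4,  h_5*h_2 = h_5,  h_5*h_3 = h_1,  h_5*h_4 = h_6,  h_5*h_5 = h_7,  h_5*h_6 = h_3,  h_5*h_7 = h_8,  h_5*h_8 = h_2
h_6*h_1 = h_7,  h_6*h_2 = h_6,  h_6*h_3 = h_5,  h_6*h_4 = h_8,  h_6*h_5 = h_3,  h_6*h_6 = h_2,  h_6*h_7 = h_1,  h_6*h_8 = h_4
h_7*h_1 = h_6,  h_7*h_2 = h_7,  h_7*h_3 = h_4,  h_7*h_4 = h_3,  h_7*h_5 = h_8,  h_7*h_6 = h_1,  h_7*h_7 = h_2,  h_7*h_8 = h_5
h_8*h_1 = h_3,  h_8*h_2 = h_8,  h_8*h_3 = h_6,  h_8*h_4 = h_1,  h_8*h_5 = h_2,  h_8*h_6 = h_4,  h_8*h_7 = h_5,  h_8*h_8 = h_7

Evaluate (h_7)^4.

h_7^1 = h_7
h_7^2 = h_7*h_7 = h_2
h_7^3 = h_2*h_7 = h_7
h_7^4 = h_7*h_7 = h_2

h_2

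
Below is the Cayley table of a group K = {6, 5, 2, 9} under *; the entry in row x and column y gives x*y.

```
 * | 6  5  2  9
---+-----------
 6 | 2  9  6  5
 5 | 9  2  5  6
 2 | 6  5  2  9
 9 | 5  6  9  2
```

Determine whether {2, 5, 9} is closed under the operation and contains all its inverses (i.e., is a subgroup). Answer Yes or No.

No

5*9 = 6, which is not in {2, 5, 9}.
The subset is not closed under *, so it is not a subgroup.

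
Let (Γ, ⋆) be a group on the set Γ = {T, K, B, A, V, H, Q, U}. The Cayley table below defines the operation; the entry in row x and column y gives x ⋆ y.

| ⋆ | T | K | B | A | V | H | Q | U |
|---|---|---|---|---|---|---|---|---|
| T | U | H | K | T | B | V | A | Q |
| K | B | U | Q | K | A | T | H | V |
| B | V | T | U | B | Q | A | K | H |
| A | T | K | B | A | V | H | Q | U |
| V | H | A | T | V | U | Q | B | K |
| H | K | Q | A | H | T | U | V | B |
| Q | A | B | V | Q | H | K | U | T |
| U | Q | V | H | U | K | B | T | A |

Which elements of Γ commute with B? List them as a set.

Compare row B with column B entry by entry.
U ⋆ B = H = B ⋆ U, so U commutes with B.
T ⋆ B = K but B ⋆ T = V, so T does not.
Collecting the elements that commute with B: C(B) = {A, B, H, U}.

{A, B, H, U}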